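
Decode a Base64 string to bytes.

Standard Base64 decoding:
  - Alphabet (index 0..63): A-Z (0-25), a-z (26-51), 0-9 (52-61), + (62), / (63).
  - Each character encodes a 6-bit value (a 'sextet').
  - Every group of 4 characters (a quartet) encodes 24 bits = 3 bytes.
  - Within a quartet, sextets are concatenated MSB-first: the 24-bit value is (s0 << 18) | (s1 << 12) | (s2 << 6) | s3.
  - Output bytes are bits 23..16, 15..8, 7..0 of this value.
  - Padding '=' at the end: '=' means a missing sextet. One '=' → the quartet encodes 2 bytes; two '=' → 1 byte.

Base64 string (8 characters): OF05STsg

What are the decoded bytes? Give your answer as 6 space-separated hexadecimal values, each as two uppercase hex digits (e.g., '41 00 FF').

Answer: 38 5D 39 49 3B 20

Derivation:
After char 0 ('O'=14): chars_in_quartet=1 acc=0xE bytes_emitted=0
After char 1 ('F'=5): chars_in_quartet=2 acc=0x385 bytes_emitted=0
After char 2 ('0'=52): chars_in_quartet=3 acc=0xE174 bytes_emitted=0
After char 3 ('5'=57): chars_in_quartet=4 acc=0x385D39 -> emit 38 5D 39, reset; bytes_emitted=3
After char 4 ('S'=18): chars_in_quartet=1 acc=0x12 bytes_emitted=3
After char 5 ('T'=19): chars_in_quartet=2 acc=0x493 bytes_emitted=3
After char 6 ('s'=44): chars_in_quartet=3 acc=0x124EC bytes_emitted=3
After char 7 ('g'=32): chars_in_quartet=4 acc=0x493B20 -> emit 49 3B 20, reset; bytes_emitted=6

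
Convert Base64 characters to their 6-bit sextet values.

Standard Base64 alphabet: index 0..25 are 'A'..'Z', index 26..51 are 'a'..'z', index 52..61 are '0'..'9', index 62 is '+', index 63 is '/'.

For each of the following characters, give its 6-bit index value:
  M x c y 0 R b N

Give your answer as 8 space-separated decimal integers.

'M': A..Z range, ord('M') − ord('A') = 12
'x': a..z range, 26 + ord('x') − ord('a') = 49
'c': a..z range, 26 + ord('c') − ord('a') = 28
'y': a..z range, 26 + ord('y') − ord('a') = 50
'0': 0..9 range, 52 + ord('0') − ord('0') = 52
'R': A..Z range, ord('R') − ord('A') = 17
'b': a..z range, 26 + ord('b') − ord('a') = 27
'N': A..Z range, ord('N') − ord('A') = 13

Answer: 12 49 28 50 52 17 27 13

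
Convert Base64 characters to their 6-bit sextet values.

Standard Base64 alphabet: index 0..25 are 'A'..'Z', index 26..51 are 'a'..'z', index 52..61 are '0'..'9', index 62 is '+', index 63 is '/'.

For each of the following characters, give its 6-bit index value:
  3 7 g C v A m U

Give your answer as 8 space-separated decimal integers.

Answer: 55 59 32 2 47 0 38 20

Derivation:
'3': 0..9 range, 52 + ord('3') − ord('0') = 55
'7': 0..9 range, 52 + ord('7') − ord('0') = 59
'g': a..z range, 26 + ord('g') − ord('a') = 32
'C': A..Z range, ord('C') − ord('A') = 2
'v': a..z range, 26 + ord('v') − ord('a') = 47
'A': A..Z range, ord('A') − ord('A') = 0
'm': a..z range, 26 + ord('m') − ord('a') = 38
'U': A..Z range, ord('U') − ord('A') = 20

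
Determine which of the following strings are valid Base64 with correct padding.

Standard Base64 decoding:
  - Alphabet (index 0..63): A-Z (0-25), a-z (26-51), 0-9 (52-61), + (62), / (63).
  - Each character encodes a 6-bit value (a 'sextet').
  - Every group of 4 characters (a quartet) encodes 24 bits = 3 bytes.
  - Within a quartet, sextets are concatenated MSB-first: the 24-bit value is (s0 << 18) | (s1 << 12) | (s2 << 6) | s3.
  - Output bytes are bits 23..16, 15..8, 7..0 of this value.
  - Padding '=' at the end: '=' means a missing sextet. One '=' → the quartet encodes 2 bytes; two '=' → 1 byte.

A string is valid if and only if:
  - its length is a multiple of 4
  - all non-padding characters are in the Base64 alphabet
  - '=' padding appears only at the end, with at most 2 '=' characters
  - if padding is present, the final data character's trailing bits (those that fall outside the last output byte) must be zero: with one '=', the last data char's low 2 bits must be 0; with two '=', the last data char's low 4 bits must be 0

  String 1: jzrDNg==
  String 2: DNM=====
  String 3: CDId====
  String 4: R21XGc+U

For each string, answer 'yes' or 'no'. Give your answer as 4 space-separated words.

Answer: yes no no yes

Derivation:
String 1: 'jzrDNg==' → valid
String 2: 'DNM=====' → invalid (5 pad chars (max 2))
String 3: 'CDId====' → invalid (4 pad chars (max 2))
String 4: 'R21XGc+U' → valid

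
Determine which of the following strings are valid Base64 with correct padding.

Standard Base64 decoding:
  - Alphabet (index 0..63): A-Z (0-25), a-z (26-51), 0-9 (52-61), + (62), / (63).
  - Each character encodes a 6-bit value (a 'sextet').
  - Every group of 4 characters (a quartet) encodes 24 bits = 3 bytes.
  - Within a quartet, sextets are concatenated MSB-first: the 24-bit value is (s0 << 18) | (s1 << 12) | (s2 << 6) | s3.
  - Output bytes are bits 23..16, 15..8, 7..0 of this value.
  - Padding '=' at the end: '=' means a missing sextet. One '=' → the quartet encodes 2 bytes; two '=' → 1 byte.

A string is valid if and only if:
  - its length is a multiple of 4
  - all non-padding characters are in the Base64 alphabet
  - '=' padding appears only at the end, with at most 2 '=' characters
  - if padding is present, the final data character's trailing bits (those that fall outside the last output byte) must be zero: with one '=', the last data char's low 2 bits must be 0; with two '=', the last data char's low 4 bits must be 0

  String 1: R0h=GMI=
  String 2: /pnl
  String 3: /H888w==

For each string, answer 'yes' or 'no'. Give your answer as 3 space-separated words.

Answer: no yes yes

Derivation:
String 1: 'R0h=GMI=' → invalid (bad char(s): ['=']; '=' in middle)
String 2: '/pnl' → valid
String 3: '/H888w==' → valid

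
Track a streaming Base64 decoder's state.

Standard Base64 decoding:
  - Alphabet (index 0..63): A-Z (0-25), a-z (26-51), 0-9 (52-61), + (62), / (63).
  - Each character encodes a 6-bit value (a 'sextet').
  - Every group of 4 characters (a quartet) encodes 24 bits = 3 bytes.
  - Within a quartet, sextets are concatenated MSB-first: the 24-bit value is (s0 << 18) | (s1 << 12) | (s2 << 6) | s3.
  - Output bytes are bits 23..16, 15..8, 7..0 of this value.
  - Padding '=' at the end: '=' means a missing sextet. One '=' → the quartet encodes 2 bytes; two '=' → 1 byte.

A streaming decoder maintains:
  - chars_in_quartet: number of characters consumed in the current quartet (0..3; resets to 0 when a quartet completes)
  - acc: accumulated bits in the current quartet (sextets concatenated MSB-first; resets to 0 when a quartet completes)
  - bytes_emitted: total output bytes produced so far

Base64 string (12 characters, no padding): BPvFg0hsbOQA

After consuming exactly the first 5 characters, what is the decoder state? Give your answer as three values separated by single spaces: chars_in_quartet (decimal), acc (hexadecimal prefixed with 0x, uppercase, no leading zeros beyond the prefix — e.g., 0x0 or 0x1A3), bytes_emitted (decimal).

Answer: 1 0x20 3

Derivation:
After char 0 ('B'=1): chars_in_quartet=1 acc=0x1 bytes_emitted=0
After char 1 ('P'=15): chars_in_quartet=2 acc=0x4F bytes_emitted=0
After char 2 ('v'=47): chars_in_quartet=3 acc=0x13EF bytes_emitted=0
After char 3 ('F'=5): chars_in_quartet=4 acc=0x4FBC5 -> emit 04 FB C5, reset; bytes_emitted=3
After char 4 ('g'=32): chars_in_quartet=1 acc=0x20 bytes_emitted=3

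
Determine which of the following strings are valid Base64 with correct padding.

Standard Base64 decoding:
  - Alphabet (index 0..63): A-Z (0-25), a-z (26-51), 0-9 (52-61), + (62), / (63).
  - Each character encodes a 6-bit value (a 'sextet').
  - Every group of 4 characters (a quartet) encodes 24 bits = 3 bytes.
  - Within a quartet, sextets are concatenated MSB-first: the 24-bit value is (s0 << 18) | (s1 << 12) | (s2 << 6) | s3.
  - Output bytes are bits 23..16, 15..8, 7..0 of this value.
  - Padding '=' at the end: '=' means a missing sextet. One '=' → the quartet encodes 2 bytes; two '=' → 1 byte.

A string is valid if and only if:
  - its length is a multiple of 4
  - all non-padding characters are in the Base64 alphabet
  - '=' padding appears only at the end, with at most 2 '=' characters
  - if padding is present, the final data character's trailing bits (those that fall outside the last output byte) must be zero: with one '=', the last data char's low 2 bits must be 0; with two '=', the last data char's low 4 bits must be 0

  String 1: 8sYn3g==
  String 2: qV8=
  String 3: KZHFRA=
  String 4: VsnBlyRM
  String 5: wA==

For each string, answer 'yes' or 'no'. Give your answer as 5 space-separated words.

String 1: '8sYn3g==' → valid
String 2: 'qV8=' → valid
String 3: 'KZHFRA=' → invalid (len=7 not mult of 4)
String 4: 'VsnBlyRM' → valid
String 5: 'wA==' → valid

Answer: yes yes no yes yes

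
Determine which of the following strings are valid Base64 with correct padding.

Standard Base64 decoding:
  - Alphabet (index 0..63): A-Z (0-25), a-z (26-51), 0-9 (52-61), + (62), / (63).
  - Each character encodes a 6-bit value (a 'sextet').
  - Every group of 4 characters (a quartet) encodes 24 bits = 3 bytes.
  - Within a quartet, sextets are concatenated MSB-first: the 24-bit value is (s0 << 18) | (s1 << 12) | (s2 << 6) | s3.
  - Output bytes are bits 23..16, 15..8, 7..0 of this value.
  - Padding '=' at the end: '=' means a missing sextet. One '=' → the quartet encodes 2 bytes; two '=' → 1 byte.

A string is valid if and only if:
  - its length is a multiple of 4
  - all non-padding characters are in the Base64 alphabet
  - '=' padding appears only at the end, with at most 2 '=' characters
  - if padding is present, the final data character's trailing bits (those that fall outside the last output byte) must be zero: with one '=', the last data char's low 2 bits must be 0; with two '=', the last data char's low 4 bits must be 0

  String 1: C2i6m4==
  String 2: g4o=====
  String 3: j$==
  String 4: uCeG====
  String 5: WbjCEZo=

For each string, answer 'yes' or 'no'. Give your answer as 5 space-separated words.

Answer: no no no no yes

Derivation:
String 1: 'C2i6m4==' → invalid (bad trailing bits)
String 2: 'g4o=====' → invalid (5 pad chars (max 2))
String 3: 'j$==' → invalid (bad char(s): ['$'])
String 4: 'uCeG====' → invalid (4 pad chars (max 2))
String 5: 'WbjCEZo=' → valid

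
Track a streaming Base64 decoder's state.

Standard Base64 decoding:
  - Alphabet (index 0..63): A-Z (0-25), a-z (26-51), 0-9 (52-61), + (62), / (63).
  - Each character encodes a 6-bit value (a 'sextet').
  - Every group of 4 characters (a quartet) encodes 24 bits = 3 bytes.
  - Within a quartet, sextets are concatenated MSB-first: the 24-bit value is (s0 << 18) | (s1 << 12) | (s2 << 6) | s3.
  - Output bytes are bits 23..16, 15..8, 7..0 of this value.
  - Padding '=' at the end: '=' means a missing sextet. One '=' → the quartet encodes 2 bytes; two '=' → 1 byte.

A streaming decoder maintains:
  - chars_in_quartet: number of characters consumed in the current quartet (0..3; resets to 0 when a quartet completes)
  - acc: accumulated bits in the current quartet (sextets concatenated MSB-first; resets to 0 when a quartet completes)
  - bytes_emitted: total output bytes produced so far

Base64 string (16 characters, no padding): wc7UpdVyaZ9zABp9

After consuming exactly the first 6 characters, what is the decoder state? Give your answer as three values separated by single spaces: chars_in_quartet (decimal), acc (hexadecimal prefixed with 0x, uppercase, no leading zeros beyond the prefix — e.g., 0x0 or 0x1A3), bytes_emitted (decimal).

Answer: 2 0xA5D 3

Derivation:
After char 0 ('w'=48): chars_in_quartet=1 acc=0x30 bytes_emitted=0
After char 1 ('c'=28): chars_in_quartet=2 acc=0xC1C bytes_emitted=0
After char 2 ('7'=59): chars_in_quartet=3 acc=0x3073B bytes_emitted=0
After char 3 ('U'=20): chars_in_quartet=4 acc=0xC1CED4 -> emit C1 CE D4, reset; bytes_emitted=3
After char 4 ('p'=41): chars_in_quartet=1 acc=0x29 bytes_emitted=3
After char 5 ('d'=29): chars_in_quartet=2 acc=0xA5D bytes_emitted=3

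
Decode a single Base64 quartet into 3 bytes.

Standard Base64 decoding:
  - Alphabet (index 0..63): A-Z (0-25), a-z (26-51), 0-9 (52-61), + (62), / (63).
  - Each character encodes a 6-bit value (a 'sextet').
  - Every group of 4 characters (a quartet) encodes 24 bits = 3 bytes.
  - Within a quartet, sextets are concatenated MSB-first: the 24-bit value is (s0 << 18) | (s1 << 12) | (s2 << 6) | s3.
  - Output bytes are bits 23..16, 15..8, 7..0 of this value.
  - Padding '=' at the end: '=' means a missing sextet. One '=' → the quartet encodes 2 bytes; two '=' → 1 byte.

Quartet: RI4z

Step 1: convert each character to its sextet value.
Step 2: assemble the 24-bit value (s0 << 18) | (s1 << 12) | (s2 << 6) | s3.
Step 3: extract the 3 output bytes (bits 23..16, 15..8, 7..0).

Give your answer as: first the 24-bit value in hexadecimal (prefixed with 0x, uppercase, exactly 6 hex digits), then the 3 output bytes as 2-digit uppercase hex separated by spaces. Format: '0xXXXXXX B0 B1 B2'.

Answer: 0x448E33 44 8E 33

Derivation:
Sextets: R=17, I=8, 4=56, z=51
24-bit: (17<<18) | (8<<12) | (56<<6) | 51
      = 0x440000 | 0x008000 | 0x000E00 | 0x000033
      = 0x448E33
Bytes: (v>>16)&0xFF=44, (v>>8)&0xFF=8E, v&0xFF=33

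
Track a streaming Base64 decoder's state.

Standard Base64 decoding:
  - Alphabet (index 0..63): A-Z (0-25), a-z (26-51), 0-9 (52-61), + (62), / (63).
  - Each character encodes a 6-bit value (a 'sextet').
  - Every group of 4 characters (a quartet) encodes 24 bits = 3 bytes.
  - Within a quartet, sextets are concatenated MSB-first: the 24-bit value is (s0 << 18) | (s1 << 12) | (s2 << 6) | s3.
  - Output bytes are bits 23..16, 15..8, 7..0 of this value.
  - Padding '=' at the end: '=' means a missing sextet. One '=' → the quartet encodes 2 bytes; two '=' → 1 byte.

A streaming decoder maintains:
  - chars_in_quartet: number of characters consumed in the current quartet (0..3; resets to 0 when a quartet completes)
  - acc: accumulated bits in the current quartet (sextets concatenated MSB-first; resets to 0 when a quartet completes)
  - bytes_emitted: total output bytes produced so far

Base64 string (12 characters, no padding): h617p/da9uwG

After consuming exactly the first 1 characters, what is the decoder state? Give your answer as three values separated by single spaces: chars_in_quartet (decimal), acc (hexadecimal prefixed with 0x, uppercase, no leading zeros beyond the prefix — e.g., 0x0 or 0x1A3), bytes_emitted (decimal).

After char 0 ('h'=33): chars_in_quartet=1 acc=0x21 bytes_emitted=0

Answer: 1 0x21 0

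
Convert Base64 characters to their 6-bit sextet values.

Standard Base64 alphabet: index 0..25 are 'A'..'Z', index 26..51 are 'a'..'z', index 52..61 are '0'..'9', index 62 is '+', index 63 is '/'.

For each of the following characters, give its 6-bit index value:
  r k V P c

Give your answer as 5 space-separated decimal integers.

Answer: 43 36 21 15 28

Derivation:
'r': a..z range, 26 + ord('r') − ord('a') = 43
'k': a..z range, 26 + ord('k') − ord('a') = 36
'V': A..Z range, ord('V') − ord('A') = 21
'P': A..Z range, ord('P') − ord('A') = 15
'c': a..z range, 26 + ord('c') − ord('a') = 28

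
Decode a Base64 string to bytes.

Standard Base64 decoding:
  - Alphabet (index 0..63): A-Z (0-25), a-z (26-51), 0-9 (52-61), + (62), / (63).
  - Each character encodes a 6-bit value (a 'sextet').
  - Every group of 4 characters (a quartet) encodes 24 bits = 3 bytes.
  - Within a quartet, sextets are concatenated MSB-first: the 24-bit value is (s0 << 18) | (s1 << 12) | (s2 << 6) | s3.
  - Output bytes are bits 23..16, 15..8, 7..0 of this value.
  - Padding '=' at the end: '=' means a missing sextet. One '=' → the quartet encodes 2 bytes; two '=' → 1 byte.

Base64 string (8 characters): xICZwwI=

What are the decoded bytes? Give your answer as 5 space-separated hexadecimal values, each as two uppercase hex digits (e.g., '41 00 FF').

Answer: C4 80 99 C3 02

Derivation:
After char 0 ('x'=49): chars_in_quartet=1 acc=0x31 bytes_emitted=0
After char 1 ('I'=8): chars_in_quartet=2 acc=0xC48 bytes_emitted=0
After char 2 ('C'=2): chars_in_quartet=3 acc=0x31202 bytes_emitted=0
After char 3 ('Z'=25): chars_in_quartet=4 acc=0xC48099 -> emit C4 80 99, reset; bytes_emitted=3
After char 4 ('w'=48): chars_in_quartet=1 acc=0x30 bytes_emitted=3
After char 5 ('w'=48): chars_in_quartet=2 acc=0xC30 bytes_emitted=3
After char 6 ('I'=8): chars_in_quartet=3 acc=0x30C08 bytes_emitted=3
Padding '=': partial quartet acc=0x30C08 -> emit C3 02; bytes_emitted=5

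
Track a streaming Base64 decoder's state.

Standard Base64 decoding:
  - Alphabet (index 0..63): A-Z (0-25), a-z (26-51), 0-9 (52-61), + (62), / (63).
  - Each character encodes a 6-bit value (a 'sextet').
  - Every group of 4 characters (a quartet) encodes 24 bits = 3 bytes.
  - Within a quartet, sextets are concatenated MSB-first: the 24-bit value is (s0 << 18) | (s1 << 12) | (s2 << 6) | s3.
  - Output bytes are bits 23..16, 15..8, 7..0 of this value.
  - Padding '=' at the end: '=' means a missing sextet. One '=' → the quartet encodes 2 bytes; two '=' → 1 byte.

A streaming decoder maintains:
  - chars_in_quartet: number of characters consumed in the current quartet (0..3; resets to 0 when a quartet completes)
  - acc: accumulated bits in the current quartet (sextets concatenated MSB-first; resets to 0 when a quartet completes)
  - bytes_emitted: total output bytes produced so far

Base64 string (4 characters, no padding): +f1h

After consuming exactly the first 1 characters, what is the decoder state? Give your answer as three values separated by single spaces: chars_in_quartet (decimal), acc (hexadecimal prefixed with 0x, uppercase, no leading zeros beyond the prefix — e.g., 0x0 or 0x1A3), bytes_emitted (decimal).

Answer: 1 0x3E 0

Derivation:
After char 0 ('+'=62): chars_in_quartet=1 acc=0x3E bytes_emitted=0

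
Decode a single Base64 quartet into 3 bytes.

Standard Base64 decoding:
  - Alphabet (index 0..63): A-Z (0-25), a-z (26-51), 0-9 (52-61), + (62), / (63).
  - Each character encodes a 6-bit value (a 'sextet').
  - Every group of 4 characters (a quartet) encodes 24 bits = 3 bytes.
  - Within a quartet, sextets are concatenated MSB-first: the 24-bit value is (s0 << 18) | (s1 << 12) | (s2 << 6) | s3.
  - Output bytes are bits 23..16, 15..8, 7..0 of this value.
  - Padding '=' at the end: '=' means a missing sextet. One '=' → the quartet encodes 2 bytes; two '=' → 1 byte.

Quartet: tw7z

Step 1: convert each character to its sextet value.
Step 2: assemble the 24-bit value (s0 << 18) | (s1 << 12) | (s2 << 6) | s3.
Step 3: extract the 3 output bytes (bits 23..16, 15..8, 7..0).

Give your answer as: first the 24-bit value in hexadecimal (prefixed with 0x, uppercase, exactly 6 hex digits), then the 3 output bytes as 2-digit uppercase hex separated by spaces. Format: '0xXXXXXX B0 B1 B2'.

Answer: 0xB70EF3 B7 0E F3

Derivation:
Sextets: t=45, w=48, 7=59, z=51
24-bit: (45<<18) | (48<<12) | (59<<6) | 51
      = 0xB40000 | 0x030000 | 0x000EC0 | 0x000033
      = 0xB70EF3
Bytes: (v>>16)&0xFF=B7, (v>>8)&0xFF=0E, v&0xFF=F3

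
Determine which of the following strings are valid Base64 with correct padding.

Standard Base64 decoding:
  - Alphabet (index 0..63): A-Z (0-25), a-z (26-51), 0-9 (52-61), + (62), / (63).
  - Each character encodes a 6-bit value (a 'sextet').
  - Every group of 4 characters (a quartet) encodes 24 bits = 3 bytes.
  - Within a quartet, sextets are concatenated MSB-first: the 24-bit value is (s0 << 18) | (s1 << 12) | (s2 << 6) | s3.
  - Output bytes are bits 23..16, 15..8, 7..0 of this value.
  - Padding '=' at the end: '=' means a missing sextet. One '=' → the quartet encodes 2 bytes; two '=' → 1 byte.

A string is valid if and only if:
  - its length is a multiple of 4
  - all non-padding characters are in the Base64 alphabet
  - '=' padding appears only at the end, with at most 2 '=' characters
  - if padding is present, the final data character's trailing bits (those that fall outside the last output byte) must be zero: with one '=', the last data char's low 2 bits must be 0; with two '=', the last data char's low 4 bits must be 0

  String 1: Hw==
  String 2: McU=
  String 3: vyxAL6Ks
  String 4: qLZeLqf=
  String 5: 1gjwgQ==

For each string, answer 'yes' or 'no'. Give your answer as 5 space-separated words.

Answer: yes yes yes no yes

Derivation:
String 1: 'Hw==' → valid
String 2: 'McU=' → valid
String 3: 'vyxAL6Ks' → valid
String 4: 'qLZeLqf=' → invalid (bad trailing bits)
String 5: '1gjwgQ==' → valid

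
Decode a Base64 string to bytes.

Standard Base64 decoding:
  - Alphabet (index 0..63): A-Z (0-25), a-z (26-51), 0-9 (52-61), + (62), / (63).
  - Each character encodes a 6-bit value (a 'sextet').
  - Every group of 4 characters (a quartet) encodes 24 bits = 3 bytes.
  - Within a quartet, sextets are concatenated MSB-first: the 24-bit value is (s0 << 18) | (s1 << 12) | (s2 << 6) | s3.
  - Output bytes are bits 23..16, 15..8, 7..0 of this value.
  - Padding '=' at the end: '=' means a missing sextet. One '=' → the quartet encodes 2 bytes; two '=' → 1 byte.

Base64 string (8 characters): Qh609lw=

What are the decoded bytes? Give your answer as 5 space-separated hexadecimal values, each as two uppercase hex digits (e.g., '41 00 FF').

Answer: 42 1E B4 F6 5C

Derivation:
After char 0 ('Q'=16): chars_in_quartet=1 acc=0x10 bytes_emitted=0
After char 1 ('h'=33): chars_in_quartet=2 acc=0x421 bytes_emitted=0
After char 2 ('6'=58): chars_in_quartet=3 acc=0x1087A bytes_emitted=0
After char 3 ('0'=52): chars_in_quartet=4 acc=0x421EB4 -> emit 42 1E B4, reset; bytes_emitted=3
After char 4 ('9'=61): chars_in_quartet=1 acc=0x3D bytes_emitted=3
After char 5 ('l'=37): chars_in_quartet=2 acc=0xF65 bytes_emitted=3
After char 6 ('w'=48): chars_in_quartet=3 acc=0x3D970 bytes_emitted=3
Padding '=': partial quartet acc=0x3D970 -> emit F6 5C; bytes_emitted=5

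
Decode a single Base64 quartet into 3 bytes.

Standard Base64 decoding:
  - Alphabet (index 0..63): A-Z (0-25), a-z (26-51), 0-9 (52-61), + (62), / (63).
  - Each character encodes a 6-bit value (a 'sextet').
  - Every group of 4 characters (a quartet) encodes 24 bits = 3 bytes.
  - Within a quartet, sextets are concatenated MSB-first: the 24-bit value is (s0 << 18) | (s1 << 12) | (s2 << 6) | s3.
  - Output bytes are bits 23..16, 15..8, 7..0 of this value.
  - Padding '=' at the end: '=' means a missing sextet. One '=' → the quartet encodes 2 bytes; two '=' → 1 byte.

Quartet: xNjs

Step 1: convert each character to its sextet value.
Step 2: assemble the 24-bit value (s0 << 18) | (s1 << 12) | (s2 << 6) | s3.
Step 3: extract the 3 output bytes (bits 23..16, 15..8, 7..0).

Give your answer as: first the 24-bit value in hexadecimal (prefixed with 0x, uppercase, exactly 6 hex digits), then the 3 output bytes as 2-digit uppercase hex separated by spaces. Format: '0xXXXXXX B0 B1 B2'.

Answer: 0xC4D8EC C4 D8 EC

Derivation:
Sextets: x=49, N=13, j=35, s=44
24-bit: (49<<18) | (13<<12) | (35<<6) | 44
      = 0xC40000 | 0x00D000 | 0x0008C0 | 0x00002C
      = 0xC4D8EC
Bytes: (v>>16)&0xFF=C4, (v>>8)&0xFF=D8, v&0xFF=EC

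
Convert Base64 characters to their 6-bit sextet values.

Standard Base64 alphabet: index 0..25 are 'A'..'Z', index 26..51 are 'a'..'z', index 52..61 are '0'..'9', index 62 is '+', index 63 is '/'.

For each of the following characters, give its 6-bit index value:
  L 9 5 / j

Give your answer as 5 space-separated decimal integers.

'L': A..Z range, ord('L') − ord('A') = 11
'9': 0..9 range, 52 + ord('9') − ord('0') = 61
'5': 0..9 range, 52 + ord('5') − ord('0') = 57
'/': index 63
'j': a..z range, 26 + ord('j') − ord('a') = 35

Answer: 11 61 57 63 35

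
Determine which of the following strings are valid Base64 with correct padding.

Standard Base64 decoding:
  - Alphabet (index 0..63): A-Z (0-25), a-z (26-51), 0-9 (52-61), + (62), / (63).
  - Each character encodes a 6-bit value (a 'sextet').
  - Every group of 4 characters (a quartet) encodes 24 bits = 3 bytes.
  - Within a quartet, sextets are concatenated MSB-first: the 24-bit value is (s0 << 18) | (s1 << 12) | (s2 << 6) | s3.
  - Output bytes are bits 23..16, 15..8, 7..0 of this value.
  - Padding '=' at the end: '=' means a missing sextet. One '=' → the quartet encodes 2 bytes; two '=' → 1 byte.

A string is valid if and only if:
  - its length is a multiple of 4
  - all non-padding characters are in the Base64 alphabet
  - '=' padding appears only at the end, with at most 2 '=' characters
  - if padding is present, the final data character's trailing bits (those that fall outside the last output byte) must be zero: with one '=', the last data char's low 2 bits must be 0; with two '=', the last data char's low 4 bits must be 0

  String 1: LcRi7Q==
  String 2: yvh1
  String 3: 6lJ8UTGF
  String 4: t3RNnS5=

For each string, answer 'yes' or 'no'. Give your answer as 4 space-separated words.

String 1: 'LcRi7Q==' → valid
String 2: 'yvh1' → valid
String 3: '6lJ8UTGF' → valid
String 4: 't3RNnS5=' → invalid (bad trailing bits)

Answer: yes yes yes no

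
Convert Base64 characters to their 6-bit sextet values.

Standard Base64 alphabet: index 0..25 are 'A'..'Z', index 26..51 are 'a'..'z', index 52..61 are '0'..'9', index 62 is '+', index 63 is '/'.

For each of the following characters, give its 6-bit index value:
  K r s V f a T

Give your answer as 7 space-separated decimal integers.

'K': A..Z range, ord('K') − ord('A') = 10
'r': a..z range, 26 + ord('r') − ord('a') = 43
's': a..z range, 26 + ord('s') − ord('a') = 44
'V': A..Z range, ord('V') − ord('A') = 21
'f': a..z range, 26 + ord('f') − ord('a') = 31
'a': a..z range, 26 + ord('a') − ord('a') = 26
'T': A..Z range, ord('T') − ord('A') = 19

Answer: 10 43 44 21 31 26 19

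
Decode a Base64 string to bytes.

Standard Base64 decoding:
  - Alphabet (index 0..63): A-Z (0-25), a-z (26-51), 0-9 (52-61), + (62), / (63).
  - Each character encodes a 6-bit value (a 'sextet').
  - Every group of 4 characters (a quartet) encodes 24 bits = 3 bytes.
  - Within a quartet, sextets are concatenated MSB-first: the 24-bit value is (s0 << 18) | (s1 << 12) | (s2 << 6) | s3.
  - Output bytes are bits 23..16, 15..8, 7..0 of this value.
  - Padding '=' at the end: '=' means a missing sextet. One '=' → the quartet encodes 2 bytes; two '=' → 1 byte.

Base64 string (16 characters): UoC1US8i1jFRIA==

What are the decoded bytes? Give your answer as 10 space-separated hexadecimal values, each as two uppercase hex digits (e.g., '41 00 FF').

Answer: 52 80 B5 51 2F 22 D6 31 51 20

Derivation:
After char 0 ('U'=20): chars_in_quartet=1 acc=0x14 bytes_emitted=0
After char 1 ('o'=40): chars_in_quartet=2 acc=0x528 bytes_emitted=0
After char 2 ('C'=2): chars_in_quartet=3 acc=0x14A02 bytes_emitted=0
After char 3 ('1'=53): chars_in_quartet=4 acc=0x5280B5 -> emit 52 80 B5, reset; bytes_emitted=3
After char 4 ('U'=20): chars_in_quartet=1 acc=0x14 bytes_emitted=3
After char 5 ('S'=18): chars_in_quartet=2 acc=0x512 bytes_emitted=3
After char 6 ('8'=60): chars_in_quartet=3 acc=0x144BC bytes_emitted=3
After char 7 ('i'=34): chars_in_quartet=4 acc=0x512F22 -> emit 51 2F 22, reset; bytes_emitted=6
After char 8 ('1'=53): chars_in_quartet=1 acc=0x35 bytes_emitted=6
After char 9 ('j'=35): chars_in_quartet=2 acc=0xD63 bytes_emitted=6
After char 10 ('F'=5): chars_in_quartet=3 acc=0x358C5 bytes_emitted=6
After char 11 ('R'=17): chars_in_quartet=4 acc=0xD63151 -> emit D6 31 51, reset; bytes_emitted=9
After char 12 ('I'=8): chars_in_quartet=1 acc=0x8 bytes_emitted=9
After char 13 ('A'=0): chars_in_quartet=2 acc=0x200 bytes_emitted=9
Padding '==': partial quartet acc=0x200 -> emit 20; bytes_emitted=10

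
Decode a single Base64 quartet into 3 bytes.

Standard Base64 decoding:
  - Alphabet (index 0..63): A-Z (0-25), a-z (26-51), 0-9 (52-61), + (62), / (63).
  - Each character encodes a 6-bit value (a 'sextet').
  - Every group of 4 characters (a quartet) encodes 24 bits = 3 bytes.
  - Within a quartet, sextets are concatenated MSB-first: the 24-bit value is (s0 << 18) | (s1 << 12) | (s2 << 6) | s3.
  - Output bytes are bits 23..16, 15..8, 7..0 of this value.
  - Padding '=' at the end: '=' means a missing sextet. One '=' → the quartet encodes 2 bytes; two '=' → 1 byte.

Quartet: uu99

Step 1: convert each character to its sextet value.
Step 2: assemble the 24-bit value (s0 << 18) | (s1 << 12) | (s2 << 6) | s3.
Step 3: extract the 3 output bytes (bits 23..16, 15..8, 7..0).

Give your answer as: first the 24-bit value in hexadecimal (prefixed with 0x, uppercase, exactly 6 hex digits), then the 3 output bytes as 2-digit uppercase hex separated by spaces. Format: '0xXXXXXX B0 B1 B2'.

Sextets: u=46, u=46, 9=61, 9=61
24-bit: (46<<18) | (46<<12) | (61<<6) | 61
      = 0xB80000 | 0x02E000 | 0x000F40 | 0x00003D
      = 0xBAEF7D
Bytes: (v>>16)&0xFF=BA, (v>>8)&0xFF=EF, v&0xFF=7D

Answer: 0xBAEF7D BA EF 7D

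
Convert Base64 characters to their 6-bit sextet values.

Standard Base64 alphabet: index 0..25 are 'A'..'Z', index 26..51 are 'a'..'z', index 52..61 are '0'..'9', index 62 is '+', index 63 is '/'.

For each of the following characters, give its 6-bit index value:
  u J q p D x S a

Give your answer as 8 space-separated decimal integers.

'u': a..z range, 26 + ord('u') − ord('a') = 46
'J': A..Z range, ord('J') − ord('A') = 9
'q': a..z range, 26 + ord('q') − ord('a') = 42
'p': a..z range, 26 + ord('p') − ord('a') = 41
'D': A..Z range, ord('D') − ord('A') = 3
'x': a..z range, 26 + ord('x') − ord('a') = 49
'S': A..Z range, ord('S') − ord('A') = 18
'a': a..z range, 26 + ord('a') − ord('a') = 26

Answer: 46 9 42 41 3 49 18 26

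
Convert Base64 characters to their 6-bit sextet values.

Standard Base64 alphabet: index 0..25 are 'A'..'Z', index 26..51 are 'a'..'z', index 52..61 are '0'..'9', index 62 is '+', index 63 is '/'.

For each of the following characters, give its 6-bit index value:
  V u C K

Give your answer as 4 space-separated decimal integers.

Answer: 21 46 2 10

Derivation:
'V': A..Z range, ord('V') − ord('A') = 21
'u': a..z range, 26 + ord('u') − ord('a') = 46
'C': A..Z range, ord('C') − ord('A') = 2
'K': A..Z range, ord('K') − ord('A') = 10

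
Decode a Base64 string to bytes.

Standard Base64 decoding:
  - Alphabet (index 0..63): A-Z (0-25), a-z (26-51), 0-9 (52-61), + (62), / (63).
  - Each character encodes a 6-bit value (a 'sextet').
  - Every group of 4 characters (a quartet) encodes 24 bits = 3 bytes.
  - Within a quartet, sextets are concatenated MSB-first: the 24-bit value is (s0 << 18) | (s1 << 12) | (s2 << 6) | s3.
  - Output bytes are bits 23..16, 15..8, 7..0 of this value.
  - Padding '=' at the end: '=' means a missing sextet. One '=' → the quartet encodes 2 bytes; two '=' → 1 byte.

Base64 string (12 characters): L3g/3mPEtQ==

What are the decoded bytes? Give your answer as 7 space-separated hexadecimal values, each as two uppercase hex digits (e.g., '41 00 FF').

Answer: 2F 78 3F DE 63 C4 B5

Derivation:
After char 0 ('L'=11): chars_in_quartet=1 acc=0xB bytes_emitted=0
After char 1 ('3'=55): chars_in_quartet=2 acc=0x2F7 bytes_emitted=0
After char 2 ('g'=32): chars_in_quartet=3 acc=0xBDE0 bytes_emitted=0
After char 3 ('/'=63): chars_in_quartet=4 acc=0x2F783F -> emit 2F 78 3F, reset; bytes_emitted=3
After char 4 ('3'=55): chars_in_quartet=1 acc=0x37 bytes_emitted=3
After char 5 ('m'=38): chars_in_quartet=2 acc=0xDE6 bytes_emitted=3
After char 6 ('P'=15): chars_in_quartet=3 acc=0x3798F bytes_emitted=3
After char 7 ('E'=4): chars_in_quartet=4 acc=0xDE63C4 -> emit DE 63 C4, reset; bytes_emitted=6
After char 8 ('t'=45): chars_in_quartet=1 acc=0x2D bytes_emitted=6
After char 9 ('Q'=16): chars_in_quartet=2 acc=0xB50 bytes_emitted=6
Padding '==': partial quartet acc=0xB50 -> emit B5; bytes_emitted=7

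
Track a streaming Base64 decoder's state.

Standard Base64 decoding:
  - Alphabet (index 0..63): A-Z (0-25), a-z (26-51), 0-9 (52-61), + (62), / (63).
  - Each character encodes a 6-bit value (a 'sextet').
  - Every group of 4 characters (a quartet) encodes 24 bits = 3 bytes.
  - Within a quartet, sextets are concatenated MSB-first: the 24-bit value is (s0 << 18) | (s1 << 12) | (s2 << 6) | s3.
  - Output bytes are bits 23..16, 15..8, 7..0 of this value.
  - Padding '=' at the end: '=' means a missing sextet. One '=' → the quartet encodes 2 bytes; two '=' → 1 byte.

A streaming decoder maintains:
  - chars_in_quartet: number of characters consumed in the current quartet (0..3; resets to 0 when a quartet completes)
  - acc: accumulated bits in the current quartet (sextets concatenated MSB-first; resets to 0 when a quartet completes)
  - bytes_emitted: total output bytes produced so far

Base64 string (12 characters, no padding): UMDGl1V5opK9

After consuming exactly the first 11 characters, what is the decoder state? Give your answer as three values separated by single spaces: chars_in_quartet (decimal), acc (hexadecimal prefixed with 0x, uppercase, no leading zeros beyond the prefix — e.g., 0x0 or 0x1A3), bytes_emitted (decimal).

After char 0 ('U'=20): chars_in_quartet=1 acc=0x14 bytes_emitted=0
After char 1 ('M'=12): chars_in_quartet=2 acc=0x50C bytes_emitted=0
After char 2 ('D'=3): chars_in_quartet=3 acc=0x14303 bytes_emitted=0
After char 3 ('G'=6): chars_in_quartet=4 acc=0x50C0C6 -> emit 50 C0 C6, reset; bytes_emitted=3
After char 4 ('l'=37): chars_in_quartet=1 acc=0x25 bytes_emitted=3
After char 5 ('1'=53): chars_in_quartet=2 acc=0x975 bytes_emitted=3
After char 6 ('V'=21): chars_in_quartet=3 acc=0x25D55 bytes_emitted=3
After char 7 ('5'=57): chars_in_quartet=4 acc=0x975579 -> emit 97 55 79, reset; bytes_emitted=6
After char 8 ('o'=40): chars_in_quartet=1 acc=0x28 bytes_emitted=6
After char 9 ('p'=41): chars_in_quartet=2 acc=0xA29 bytes_emitted=6
After char 10 ('K'=10): chars_in_quartet=3 acc=0x28A4A bytes_emitted=6

Answer: 3 0x28A4A 6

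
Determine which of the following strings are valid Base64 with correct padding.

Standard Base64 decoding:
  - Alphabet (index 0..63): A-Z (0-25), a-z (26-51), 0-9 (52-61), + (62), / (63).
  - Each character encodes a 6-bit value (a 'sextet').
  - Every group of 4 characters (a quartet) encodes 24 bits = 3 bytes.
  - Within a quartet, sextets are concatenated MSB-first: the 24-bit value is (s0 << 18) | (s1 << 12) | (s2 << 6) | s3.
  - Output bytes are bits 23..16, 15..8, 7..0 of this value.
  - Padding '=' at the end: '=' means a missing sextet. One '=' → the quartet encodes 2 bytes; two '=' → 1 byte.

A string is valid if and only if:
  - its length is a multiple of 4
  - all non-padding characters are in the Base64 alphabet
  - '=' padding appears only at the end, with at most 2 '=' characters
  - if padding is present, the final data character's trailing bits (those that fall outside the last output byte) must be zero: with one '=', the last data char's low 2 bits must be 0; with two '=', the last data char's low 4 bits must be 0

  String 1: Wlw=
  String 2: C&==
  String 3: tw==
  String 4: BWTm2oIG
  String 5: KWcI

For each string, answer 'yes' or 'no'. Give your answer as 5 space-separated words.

Answer: yes no yes yes yes

Derivation:
String 1: 'Wlw=' → valid
String 2: 'C&==' → invalid (bad char(s): ['&'])
String 3: 'tw==' → valid
String 4: 'BWTm2oIG' → valid
String 5: 'KWcI' → valid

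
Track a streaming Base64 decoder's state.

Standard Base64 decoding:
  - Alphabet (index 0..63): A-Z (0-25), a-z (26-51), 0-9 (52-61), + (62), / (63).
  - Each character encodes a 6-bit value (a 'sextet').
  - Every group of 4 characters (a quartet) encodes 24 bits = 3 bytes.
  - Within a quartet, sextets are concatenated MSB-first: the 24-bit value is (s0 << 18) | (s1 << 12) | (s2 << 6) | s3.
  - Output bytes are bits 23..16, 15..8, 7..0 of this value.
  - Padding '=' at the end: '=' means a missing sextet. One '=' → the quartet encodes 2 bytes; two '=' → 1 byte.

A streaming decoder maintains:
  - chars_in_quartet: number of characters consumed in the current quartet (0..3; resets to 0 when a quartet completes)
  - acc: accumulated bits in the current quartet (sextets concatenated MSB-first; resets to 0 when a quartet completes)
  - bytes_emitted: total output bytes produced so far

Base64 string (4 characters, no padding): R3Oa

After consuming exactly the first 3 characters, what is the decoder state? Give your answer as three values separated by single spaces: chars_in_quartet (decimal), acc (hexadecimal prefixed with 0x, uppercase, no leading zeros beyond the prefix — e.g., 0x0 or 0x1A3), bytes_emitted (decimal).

Answer: 3 0x11DCE 0

Derivation:
After char 0 ('R'=17): chars_in_quartet=1 acc=0x11 bytes_emitted=0
After char 1 ('3'=55): chars_in_quartet=2 acc=0x477 bytes_emitted=0
After char 2 ('O'=14): chars_in_quartet=3 acc=0x11DCE bytes_emitted=0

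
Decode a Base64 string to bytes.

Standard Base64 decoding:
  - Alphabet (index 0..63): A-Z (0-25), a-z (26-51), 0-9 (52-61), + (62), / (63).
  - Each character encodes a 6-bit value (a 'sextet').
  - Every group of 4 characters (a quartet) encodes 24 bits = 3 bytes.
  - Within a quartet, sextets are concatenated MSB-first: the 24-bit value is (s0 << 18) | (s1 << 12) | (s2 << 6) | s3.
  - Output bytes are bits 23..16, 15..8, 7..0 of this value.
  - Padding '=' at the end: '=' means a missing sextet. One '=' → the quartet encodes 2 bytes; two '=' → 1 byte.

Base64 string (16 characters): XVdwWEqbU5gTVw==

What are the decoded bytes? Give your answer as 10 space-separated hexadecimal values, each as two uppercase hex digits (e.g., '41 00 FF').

Answer: 5D 57 70 58 4A 9B 53 98 13 57

Derivation:
After char 0 ('X'=23): chars_in_quartet=1 acc=0x17 bytes_emitted=0
After char 1 ('V'=21): chars_in_quartet=2 acc=0x5D5 bytes_emitted=0
After char 2 ('d'=29): chars_in_quartet=3 acc=0x1755D bytes_emitted=0
After char 3 ('w'=48): chars_in_quartet=4 acc=0x5D5770 -> emit 5D 57 70, reset; bytes_emitted=3
After char 4 ('W'=22): chars_in_quartet=1 acc=0x16 bytes_emitted=3
After char 5 ('E'=4): chars_in_quartet=2 acc=0x584 bytes_emitted=3
After char 6 ('q'=42): chars_in_quartet=3 acc=0x1612A bytes_emitted=3
After char 7 ('b'=27): chars_in_quartet=4 acc=0x584A9B -> emit 58 4A 9B, reset; bytes_emitted=6
After char 8 ('U'=20): chars_in_quartet=1 acc=0x14 bytes_emitted=6
After char 9 ('5'=57): chars_in_quartet=2 acc=0x539 bytes_emitted=6
After char 10 ('g'=32): chars_in_quartet=3 acc=0x14E60 bytes_emitted=6
After char 11 ('T'=19): chars_in_quartet=4 acc=0x539813 -> emit 53 98 13, reset; bytes_emitted=9
After char 12 ('V'=21): chars_in_quartet=1 acc=0x15 bytes_emitted=9
After char 13 ('w'=48): chars_in_quartet=2 acc=0x570 bytes_emitted=9
Padding '==': partial quartet acc=0x570 -> emit 57; bytes_emitted=10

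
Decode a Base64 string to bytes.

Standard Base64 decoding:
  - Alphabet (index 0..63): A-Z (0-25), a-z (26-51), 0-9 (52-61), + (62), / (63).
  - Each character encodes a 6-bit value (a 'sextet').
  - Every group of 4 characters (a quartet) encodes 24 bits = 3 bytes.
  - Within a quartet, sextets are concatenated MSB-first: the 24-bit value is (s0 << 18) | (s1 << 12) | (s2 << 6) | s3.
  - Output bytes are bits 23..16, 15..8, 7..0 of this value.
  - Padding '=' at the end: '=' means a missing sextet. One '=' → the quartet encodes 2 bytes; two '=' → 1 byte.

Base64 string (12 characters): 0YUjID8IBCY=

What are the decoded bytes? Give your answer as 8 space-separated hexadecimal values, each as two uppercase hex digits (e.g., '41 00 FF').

Answer: D1 85 23 20 3F 08 04 26

Derivation:
After char 0 ('0'=52): chars_in_quartet=1 acc=0x34 bytes_emitted=0
After char 1 ('Y'=24): chars_in_quartet=2 acc=0xD18 bytes_emitted=0
After char 2 ('U'=20): chars_in_quartet=3 acc=0x34614 bytes_emitted=0
After char 3 ('j'=35): chars_in_quartet=4 acc=0xD18523 -> emit D1 85 23, reset; bytes_emitted=3
After char 4 ('I'=8): chars_in_quartet=1 acc=0x8 bytes_emitted=3
After char 5 ('D'=3): chars_in_quartet=2 acc=0x203 bytes_emitted=3
After char 6 ('8'=60): chars_in_quartet=3 acc=0x80FC bytes_emitted=3
After char 7 ('I'=8): chars_in_quartet=4 acc=0x203F08 -> emit 20 3F 08, reset; bytes_emitted=6
After char 8 ('B'=1): chars_in_quartet=1 acc=0x1 bytes_emitted=6
After char 9 ('C'=2): chars_in_quartet=2 acc=0x42 bytes_emitted=6
After char 10 ('Y'=24): chars_in_quartet=3 acc=0x1098 bytes_emitted=6
Padding '=': partial quartet acc=0x1098 -> emit 04 26; bytes_emitted=8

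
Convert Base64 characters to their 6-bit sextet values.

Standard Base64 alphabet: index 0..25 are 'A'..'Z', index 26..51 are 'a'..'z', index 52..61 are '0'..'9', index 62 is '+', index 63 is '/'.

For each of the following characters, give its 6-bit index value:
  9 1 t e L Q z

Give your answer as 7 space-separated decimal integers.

'9': 0..9 range, 52 + ord('9') − ord('0') = 61
'1': 0..9 range, 52 + ord('1') − ord('0') = 53
't': a..z range, 26 + ord('t') − ord('a') = 45
'e': a..z range, 26 + ord('e') − ord('a') = 30
'L': A..Z range, ord('L') − ord('A') = 11
'Q': A..Z range, ord('Q') − ord('A') = 16
'z': a..z range, 26 + ord('z') − ord('a') = 51

Answer: 61 53 45 30 11 16 51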